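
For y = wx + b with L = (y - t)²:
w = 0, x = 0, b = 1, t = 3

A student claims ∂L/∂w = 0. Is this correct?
Correct

y = (0)(0) + 1 = 1
∂L/∂y = 2(y - t) = 2(1 - 3) = -4
∂y/∂w = x = 0
∂L/∂w = -4 × 0 = 0

Claimed value: 0
Correct: The correct gradient is 0.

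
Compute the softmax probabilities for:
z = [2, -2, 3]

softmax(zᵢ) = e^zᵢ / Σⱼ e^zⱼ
p = [0.2676, 0.0049, 0.7275]

exp(z) = [7.389, 0.1353, 20.09]
Sum = 27.61
p = [0.2676, 0.0049, 0.7275]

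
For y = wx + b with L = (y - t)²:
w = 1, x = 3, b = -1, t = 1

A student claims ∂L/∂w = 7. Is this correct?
Incorrect

y = (1)(3) + -1 = 2
∂L/∂y = 2(y - t) = 2(2 - 1) = 2
∂y/∂w = x = 3
∂L/∂w = 2 × 3 = 6

Claimed value: 7
Incorrect: The correct gradient is 6.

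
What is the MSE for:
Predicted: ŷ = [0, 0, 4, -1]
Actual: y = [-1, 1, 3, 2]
MSE = 3

MSE = (1/4)((0--1)² + (0-1)² + (4-3)² + (-1-2)²) = (1/4)(1 + 1 + 1 + 9) = 3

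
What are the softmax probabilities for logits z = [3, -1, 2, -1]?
p = [0.712, 0.013, 0.2619, 0.013]

exp(z) = [20.09, 0.3679, 7.389, 0.3679]
Sum = 28.21
p = [0.712, 0.013, 0.2619, 0.013]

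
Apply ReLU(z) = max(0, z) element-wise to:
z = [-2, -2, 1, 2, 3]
h = [0, 0, 1, 2, 3]

ReLU applied element-wise: max(0,-2)=0, max(0,-2)=0, max(0,1)=1, max(0,2)=2, max(0,3)=3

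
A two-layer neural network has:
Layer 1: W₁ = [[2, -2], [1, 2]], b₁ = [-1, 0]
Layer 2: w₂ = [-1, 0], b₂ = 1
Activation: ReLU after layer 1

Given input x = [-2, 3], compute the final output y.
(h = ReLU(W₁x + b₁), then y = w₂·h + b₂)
y = 1

Layer 1 pre-activation: z₁ = [-11, 4]
After ReLU: h = [0, 4]
Layer 2 output: y = -1×0 + 0×4 + 1 = 1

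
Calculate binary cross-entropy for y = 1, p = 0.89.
L = 0.1165

L = -1·log(0.89) - 0·log(0.11) = -log(0.89) = 0.1165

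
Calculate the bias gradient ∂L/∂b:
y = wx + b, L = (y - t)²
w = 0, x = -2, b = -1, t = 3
∂L/∂b = -8

y = wx + b = (0)(-2) + -1 = -1
∂L/∂y = 2(y - t) = 2(-1 - 3) = -8
∂y/∂b = 1
∂L/∂b = ∂L/∂y · ∂y/∂b = -8 × 1 = -8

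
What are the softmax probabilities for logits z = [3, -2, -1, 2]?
p = [0.7179, 0.0048, 0.0131, 0.2641]

exp(z) = [20.09, 0.1353, 0.3679, 7.389]
Sum = 27.98
p = [0.7179, 0.0048, 0.0131, 0.2641]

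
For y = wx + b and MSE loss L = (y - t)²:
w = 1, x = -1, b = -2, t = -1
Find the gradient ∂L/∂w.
∂L/∂w = 4

y = wx + b = (1)(-1) + -2 = -3
∂L/∂y = 2(y - t) = 2(-3 - -1) = -4
∂y/∂w = x = -1
∂L/∂w = ∂L/∂y · ∂y/∂w = -4 × -1 = 4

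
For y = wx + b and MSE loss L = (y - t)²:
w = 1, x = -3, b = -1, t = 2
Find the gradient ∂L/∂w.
∂L/∂w = 36

y = wx + b = (1)(-3) + -1 = -4
∂L/∂y = 2(y - t) = 2(-4 - 2) = -12
∂y/∂w = x = -3
∂L/∂w = ∂L/∂y · ∂y/∂w = -12 × -3 = 36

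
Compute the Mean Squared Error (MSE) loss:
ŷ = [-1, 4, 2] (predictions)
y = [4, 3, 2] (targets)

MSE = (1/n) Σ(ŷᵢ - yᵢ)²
MSE = 8.667

MSE = (1/3)((-1-4)² + (4-3)² + (2-2)²) = (1/3)(25 + 1 + 0) = 8.667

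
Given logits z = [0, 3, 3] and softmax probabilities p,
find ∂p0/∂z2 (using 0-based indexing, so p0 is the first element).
∂p0/∂z2 = -0.01185

p = softmax(z) = [0.02429, 0.4879, 0.4879]
p0 = 0.02429, p2 = 0.4879

∂p0/∂z2 = -p0 × p2 = -0.02429 × 0.4879 = -0.01185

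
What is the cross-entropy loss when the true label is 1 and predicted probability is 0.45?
L = 0.7985

L = -1·log(0.45) - 0·log(0.55) = -log(0.45) = 0.7985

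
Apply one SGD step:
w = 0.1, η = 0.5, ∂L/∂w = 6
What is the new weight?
w_new = -2.9

w_new = w - η·∂L/∂w = 0.1 - 0.5×(6) = 0.1 - (3) = -2.9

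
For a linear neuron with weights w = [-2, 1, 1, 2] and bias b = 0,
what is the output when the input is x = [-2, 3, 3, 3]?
y = 16

y = (-2)(-2) + (1)(3) + (1)(3) + (2)(3) + 0 = 16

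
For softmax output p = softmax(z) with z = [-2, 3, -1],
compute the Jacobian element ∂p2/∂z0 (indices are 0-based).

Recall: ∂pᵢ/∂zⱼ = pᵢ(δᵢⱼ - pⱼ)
∂p2/∂z0 = -0.0001175

p = softmax(z) = [0.006573, 0.9756, 0.01787]
p2 = 0.01787, p0 = 0.006573

∂p2/∂z0 = -p2 × p0 = -0.01787 × 0.006573 = -0.0001175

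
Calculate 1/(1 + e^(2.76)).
0.05952

sigmoid(-2.76) = 1/(1 + e^(2.76)) = 1/(1 + 15.8) = 0.05952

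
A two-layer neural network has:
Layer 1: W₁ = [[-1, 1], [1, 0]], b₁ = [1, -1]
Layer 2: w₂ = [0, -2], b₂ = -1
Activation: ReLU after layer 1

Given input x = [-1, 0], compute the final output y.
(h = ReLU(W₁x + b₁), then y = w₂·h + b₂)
y = -1

Layer 1 pre-activation: z₁ = [2, -2]
After ReLU: h = [2, 0]
Layer 2 output: y = 0×2 + -2×0 + -1 = -1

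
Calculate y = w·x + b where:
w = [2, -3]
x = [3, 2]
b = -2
y = -2

y = (2)(3) + (-3)(2) + -2 = -2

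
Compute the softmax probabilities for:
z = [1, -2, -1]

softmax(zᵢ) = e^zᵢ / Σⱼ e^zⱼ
p = [0.8438, 0.042, 0.1142]

exp(z) = [2.718, 0.1353, 0.3679]
Sum = 3.221
p = [0.8438, 0.042, 0.1142]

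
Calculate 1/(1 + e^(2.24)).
0.09622

sigmoid(-2.24) = 1/(1 + e^(2.24)) = 1/(1 + 9.393) = 0.09622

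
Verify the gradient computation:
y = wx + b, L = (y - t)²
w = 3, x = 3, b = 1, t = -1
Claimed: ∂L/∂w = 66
Correct

y = (3)(3) + 1 = 10
∂L/∂y = 2(y - t) = 2(10 - -1) = 22
∂y/∂w = x = 3
∂L/∂w = 22 × 3 = 66

Claimed value: 66
Correct: The correct gradient is 66.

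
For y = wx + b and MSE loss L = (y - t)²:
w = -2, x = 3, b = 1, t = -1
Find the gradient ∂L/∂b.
∂L/∂b = -8

y = wx + b = (-2)(3) + 1 = -5
∂L/∂y = 2(y - t) = 2(-5 - -1) = -8
∂y/∂b = 1
∂L/∂b = ∂L/∂y · ∂y/∂b = -8 × 1 = -8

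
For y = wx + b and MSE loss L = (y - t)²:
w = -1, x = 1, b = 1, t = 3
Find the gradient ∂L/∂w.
∂L/∂w = -6

y = wx + b = (-1)(1) + 1 = 0
∂L/∂y = 2(y - t) = 2(0 - 3) = -6
∂y/∂w = x = 1
∂L/∂w = ∂L/∂y · ∂y/∂w = -6 × 1 = -6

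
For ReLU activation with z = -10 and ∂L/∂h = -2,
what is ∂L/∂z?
∂L/∂z = 0

h = ReLU(-10) = 0
Since z < 0: ∂h/∂z = 0
∂L/∂z = ∂L/∂h · ∂h/∂z = -2 × 0 = 0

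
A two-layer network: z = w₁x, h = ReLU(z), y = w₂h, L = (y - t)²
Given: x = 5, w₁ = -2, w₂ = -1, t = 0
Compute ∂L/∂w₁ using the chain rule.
∂L/∂w₁ = 0

Forward pass:
z = w₁x = -2×5 = -10
h = ReLU(-10) = 0
y = w₂h = -1×0 = 0

Backward pass:
∂L/∂y = 2(y - t) = 2(0 - 0) = 0
∂y/∂h = w₂ = -1
∂h/∂z = 0 (ReLU derivative)
∂z/∂w₁ = x = 5

∂L/∂w₁ = 0 × -1 × 0 × 5 = 0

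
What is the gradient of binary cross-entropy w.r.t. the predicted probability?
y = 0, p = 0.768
∂L/∂p = 4.31

∂L/∂p = -y/p + (1-y)/(1-p) = 0 + 1/0.232 = 4.31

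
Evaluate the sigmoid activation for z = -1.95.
0.1246

sigmoid(-1.95) = 1/(1 + e^(1.95)) = 1/(1 + 7.029) = 0.1246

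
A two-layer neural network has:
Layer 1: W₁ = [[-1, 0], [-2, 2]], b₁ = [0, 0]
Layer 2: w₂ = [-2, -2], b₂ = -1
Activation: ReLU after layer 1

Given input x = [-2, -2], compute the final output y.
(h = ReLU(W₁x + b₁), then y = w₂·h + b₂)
y = -5

Layer 1 pre-activation: z₁ = [2, 0]
After ReLU: h = [2, 0]
Layer 2 output: y = -2×2 + -2×0 + -1 = -5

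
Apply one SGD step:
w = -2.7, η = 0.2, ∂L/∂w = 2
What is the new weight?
w_new = -3.1

w_new = w - η·∂L/∂w = -2.7 - 0.2×(2) = -2.7 - (0.4) = -3.1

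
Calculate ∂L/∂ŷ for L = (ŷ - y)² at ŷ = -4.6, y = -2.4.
∂L/∂ŷ = -4.4

∂L/∂ŷ = 2(ŷ - y) = 2(-4.6 - -2.4) = 2(-2.2) = -4.4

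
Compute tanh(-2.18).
-0.9748

tanh(-2.18) = (e^(-2.18) - e^(2.18))/(e^(-2.18) + e^(2.18)) = -0.9748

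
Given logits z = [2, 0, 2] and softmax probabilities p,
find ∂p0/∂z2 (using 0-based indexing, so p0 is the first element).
∂p0/∂z2 = -0.2193

p = softmax(z) = [0.4683, 0.06338, 0.4683]
p0 = 0.4683, p2 = 0.4683

∂p0/∂z2 = -p0 × p2 = -0.4683 × 0.4683 = -0.2193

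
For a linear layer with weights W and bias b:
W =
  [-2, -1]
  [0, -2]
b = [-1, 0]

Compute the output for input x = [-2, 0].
y = [3, 0]

Wx = [-2×-2 + -1×0, 0×-2 + -2×0]
   = [4, 0]
y = Wx + b = [4 + -1, 0 + 0] = [3, 0]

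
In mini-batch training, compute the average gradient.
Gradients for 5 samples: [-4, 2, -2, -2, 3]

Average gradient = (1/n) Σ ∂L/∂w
Average gradient = -0.6

Average = (1/5)(-4 + 2 + -2 + -2 + 3) = -3/5 = -0.6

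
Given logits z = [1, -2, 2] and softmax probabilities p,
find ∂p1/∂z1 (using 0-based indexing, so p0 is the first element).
∂p1/∂z1 = 0.01304

p = softmax(z) = [0.2654, 0.01321, 0.7214]
p1 = 0.01321

∂p1/∂z1 = p1(1 - p1) = 0.01321 × (1 - 0.01321) = 0.01304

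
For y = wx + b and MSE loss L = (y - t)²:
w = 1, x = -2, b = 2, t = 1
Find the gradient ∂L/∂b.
∂L/∂b = -2

y = wx + b = (1)(-2) + 2 = 0
∂L/∂y = 2(y - t) = 2(0 - 1) = -2
∂y/∂b = 1
∂L/∂b = ∂L/∂y · ∂y/∂b = -2 × 1 = -2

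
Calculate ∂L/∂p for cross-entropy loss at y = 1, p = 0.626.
∂L/∂p = -1.597

∂L/∂p = -y/p + (1-y)/(1-p) = -1/0.626 + 0 = -1.597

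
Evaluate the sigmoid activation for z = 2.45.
0.9206

sigmoid(2.45) = 1/(1 + e^(-2.45)) = 1/(1 + 0.08629) = 0.9206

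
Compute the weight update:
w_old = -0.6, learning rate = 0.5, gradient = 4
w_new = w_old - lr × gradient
w_new = -2.6

w_new = w - η·∂L/∂w = -0.6 - 0.5×(4) = -0.6 - (2) = -2.6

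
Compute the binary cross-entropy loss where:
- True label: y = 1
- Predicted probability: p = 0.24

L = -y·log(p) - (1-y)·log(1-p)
L = 1.427

L = -1·log(0.24) - 0·log(0.76) = -log(0.24) = 1.427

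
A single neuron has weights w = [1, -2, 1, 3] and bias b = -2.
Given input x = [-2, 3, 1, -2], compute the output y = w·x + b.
y = -15

y = (1)(-2) + (-2)(3) + (1)(1) + (3)(-2) + -2 = -15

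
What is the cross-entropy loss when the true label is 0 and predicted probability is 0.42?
L = 0.5447

L = -0·log(0.42) - 1·log(0.58) = -log(0.58) = 0.5447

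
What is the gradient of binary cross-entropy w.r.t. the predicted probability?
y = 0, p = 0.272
∂L/∂p = 1.374

∂L/∂p = -y/p + (1-y)/(1-p) = 0 + 1/0.728 = 1.374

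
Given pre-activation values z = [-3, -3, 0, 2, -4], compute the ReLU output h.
h = [0, 0, 0, 2, 0]

ReLU applied element-wise: max(0,-3)=0, max(0,-3)=0, max(0,0)=0, max(0,2)=2, max(0,-4)=0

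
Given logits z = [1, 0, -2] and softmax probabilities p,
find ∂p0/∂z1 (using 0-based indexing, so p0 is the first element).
∂p0/∂z1 = -0.183

p = softmax(z) = [0.7054, 0.2595, 0.03512]
p0 = 0.7054, p1 = 0.2595

∂p0/∂z1 = -p0 × p1 = -0.7054 × 0.2595 = -0.183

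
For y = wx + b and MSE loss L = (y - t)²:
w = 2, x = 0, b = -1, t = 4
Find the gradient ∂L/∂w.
∂L/∂w = 0

y = wx + b = (2)(0) + -1 = -1
∂L/∂y = 2(y - t) = 2(-1 - 4) = -10
∂y/∂w = x = 0
∂L/∂w = ∂L/∂y · ∂y/∂w = -10 × 0 = 0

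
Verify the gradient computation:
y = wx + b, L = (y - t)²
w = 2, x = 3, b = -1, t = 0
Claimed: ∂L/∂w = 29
Incorrect

y = (2)(3) + -1 = 5
∂L/∂y = 2(y - t) = 2(5 - 0) = 10
∂y/∂w = x = 3
∂L/∂w = 10 × 3 = 30

Claimed value: 29
Incorrect: The correct gradient is 30.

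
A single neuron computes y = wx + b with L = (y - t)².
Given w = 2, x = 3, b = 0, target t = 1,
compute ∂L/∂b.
∂L/∂b = 10

y = wx + b = (2)(3) + 0 = 6
∂L/∂y = 2(y - t) = 2(6 - 1) = 10
∂y/∂b = 1
∂L/∂b = ∂L/∂y · ∂y/∂b = 10 × 1 = 10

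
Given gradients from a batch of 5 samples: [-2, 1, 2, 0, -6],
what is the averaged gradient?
Average gradient = -1

Average = (1/5)(-2 + 1 + 2 + 0 + -6) = -5/5 = -1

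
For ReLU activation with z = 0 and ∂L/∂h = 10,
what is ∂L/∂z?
∂L/∂z = 0

h = ReLU(0) = 0
At z = 0: ∂h/∂z = 0 (by convention)
∂L/∂z = ∂L/∂h · ∂h/∂z = 10 × 0 = 0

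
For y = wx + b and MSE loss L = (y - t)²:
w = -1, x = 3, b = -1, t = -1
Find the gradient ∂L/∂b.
∂L/∂b = -6

y = wx + b = (-1)(3) + -1 = -4
∂L/∂y = 2(y - t) = 2(-4 - -1) = -6
∂y/∂b = 1
∂L/∂b = ∂L/∂y · ∂y/∂b = -6 × 1 = -6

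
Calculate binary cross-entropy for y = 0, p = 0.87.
L = 2.04

L = -0·log(0.87) - 1·log(0.13) = -log(0.13) = 2.04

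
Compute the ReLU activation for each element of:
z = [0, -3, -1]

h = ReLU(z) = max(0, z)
h = [0, 0, 0]

ReLU applied element-wise: max(0,0)=0, max(0,-3)=0, max(0,-1)=0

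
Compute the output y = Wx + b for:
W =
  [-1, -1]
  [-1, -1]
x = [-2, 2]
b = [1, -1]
y = [1, -1]

Wx = [-1×-2 + -1×2, -1×-2 + -1×2]
   = [0, 0]
y = Wx + b = [0 + 1, 0 + -1] = [1, -1]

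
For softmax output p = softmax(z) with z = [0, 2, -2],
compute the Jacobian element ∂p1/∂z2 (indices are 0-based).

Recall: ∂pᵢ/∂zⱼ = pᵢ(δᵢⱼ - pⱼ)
∂p1/∂z2 = -0.01376

p = softmax(z) = [0.1173, 0.8668, 0.01588]
p1 = 0.8668, p2 = 0.01588

∂p1/∂z2 = -p1 × p2 = -0.8668 × 0.01588 = -0.01376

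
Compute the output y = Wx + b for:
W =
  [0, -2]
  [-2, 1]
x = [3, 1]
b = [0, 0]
y = [-2, -5]

Wx = [0×3 + -2×1, -2×3 + 1×1]
   = [-2, -5]
y = Wx + b = [-2 + 0, -5 + 0] = [-2, -5]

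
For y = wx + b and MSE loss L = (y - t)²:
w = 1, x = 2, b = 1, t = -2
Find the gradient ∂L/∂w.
∂L/∂w = 20

y = wx + b = (1)(2) + 1 = 3
∂L/∂y = 2(y - t) = 2(3 - -2) = 10
∂y/∂w = x = 2
∂L/∂w = ∂L/∂y · ∂y/∂w = 10 × 2 = 20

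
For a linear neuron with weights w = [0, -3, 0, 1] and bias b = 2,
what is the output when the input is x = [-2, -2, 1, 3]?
y = 11

y = (0)(-2) + (-3)(-2) + (0)(1) + (1)(3) + 2 = 11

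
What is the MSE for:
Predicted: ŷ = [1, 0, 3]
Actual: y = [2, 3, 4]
MSE = 3.667

MSE = (1/3)((1-2)² + (0-3)² + (3-4)²) = (1/3)(1 + 9 + 1) = 3.667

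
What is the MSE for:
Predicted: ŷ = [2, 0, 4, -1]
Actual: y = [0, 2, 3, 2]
MSE = 4.5

MSE = (1/4)((2-0)² + (0-2)² + (4-3)² + (-1-2)²) = (1/4)(4 + 4 + 1 + 9) = 4.5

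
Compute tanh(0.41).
0.3885

tanh(0.41) = (e^(0.41) - e^(-0.41))/(e^(0.41) + e^(-0.41)) = 0.3885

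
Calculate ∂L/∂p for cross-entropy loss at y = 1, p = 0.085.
∂L/∂p = -11.76

∂L/∂p = -y/p + (1-y)/(1-p) = -1/0.085 + 0 = -11.76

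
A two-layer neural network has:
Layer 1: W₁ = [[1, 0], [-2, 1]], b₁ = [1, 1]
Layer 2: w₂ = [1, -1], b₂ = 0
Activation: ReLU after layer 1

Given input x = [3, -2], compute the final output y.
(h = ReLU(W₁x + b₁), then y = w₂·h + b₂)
y = 4

Layer 1 pre-activation: z₁ = [4, -7]
After ReLU: h = [4, 0]
Layer 2 output: y = 1×4 + -1×0 + 0 = 4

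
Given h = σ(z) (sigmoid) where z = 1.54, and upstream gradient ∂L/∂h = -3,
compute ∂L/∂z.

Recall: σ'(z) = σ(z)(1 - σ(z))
∂L/∂z = -0.4361

σ(1.54) = 0.8235
σ'(1.54) = σ(1.54)(1 - σ(1.54)) = 0.8235 × 0.1765 = 0.1454
∂L/∂z = ∂L/∂h · σ'(z) = -3 × 0.1454 = -0.4361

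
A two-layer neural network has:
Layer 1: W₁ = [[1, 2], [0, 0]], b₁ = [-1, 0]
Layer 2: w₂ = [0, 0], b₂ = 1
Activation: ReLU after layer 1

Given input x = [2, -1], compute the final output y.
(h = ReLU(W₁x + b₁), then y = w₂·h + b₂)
y = 1

Layer 1 pre-activation: z₁ = [-1, 0]
After ReLU: h = [0, 0]
Layer 2 output: y = 0×0 + 0×0 + 1 = 1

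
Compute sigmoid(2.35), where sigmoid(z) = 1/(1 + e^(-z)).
0.9129

sigmoid(2.35) = 1/(1 + e^(-2.35)) = 1/(1 + 0.09537) = 0.9129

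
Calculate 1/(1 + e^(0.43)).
0.3941

sigmoid(-0.43) = 1/(1 + e^(0.43)) = 1/(1 + 1.537) = 0.3941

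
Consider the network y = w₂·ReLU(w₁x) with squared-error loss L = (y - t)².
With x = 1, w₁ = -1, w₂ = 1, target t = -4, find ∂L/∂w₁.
∂L/∂w₁ = 0

Forward pass:
z = w₁x = -1×1 = -1
h = ReLU(-1) = 0
y = w₂h = 1×0 = 0

Backward pass:
∂L/∂y = 2(y - t) = 2(0 - -4) = 8
∂y/∂h = w₂ = 1
∂h/∂z = 0 (ReLU derivative)
∂z/∂w₁ = x = 1

∂L/∂w₁ = 8 × 1 × 0 × 1 = 0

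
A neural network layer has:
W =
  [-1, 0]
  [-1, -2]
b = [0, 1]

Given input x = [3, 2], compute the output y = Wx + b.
y = [-3, -6]

Wx = [-1×3 + 0×2, -1×3 + -2×2]
   = [-3, -7]
y = Wx + b = [-3 + 0, -7 + 1] = [-3, -6]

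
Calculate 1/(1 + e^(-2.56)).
0.9282

sigmoid(2.56) = 1/(1 + e^(-2.56)) = 1/(1 + 0.0773) = 0.9282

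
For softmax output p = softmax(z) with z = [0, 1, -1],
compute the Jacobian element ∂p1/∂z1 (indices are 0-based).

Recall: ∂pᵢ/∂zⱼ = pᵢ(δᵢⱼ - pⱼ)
∂p1/∂z1 = 0.2227

p = softmax(z) = [0.2447, 0.6652, 0.09003]
p1 = 0.6652

∂p1/∂z1 = p1(1 - p1) = 0.6652 × (1 - 0.6652) = 0.2227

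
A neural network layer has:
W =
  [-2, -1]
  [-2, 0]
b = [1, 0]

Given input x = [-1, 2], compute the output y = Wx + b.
y = [1, 2]

Wx = [-2×-1 + -1×2, -2×-1 + 0×2]
   = [0, 2]
y = Wx + b = [0 + 1, 2 + 0] = [1, 2]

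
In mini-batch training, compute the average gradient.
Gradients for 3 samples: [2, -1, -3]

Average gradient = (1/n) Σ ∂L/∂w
Average gradient = -0.6667

Average = (1/3)(2 + -1 + -3) = -2/3 = -0.6667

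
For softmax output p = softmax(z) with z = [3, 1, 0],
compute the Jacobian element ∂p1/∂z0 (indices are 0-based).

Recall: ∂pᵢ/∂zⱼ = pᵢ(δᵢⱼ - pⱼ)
∂p1/∂z0 = -0.09636

p = softmax(z) = [0.8438, 0.1142, 0.04201]
p1 = 0.1142, p0 = 0.8438

∂p1/∂z0 = -p1 × p0 = -0.1142 × 0.8438 = -0.09636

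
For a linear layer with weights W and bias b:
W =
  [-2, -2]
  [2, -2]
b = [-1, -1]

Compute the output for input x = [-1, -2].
y = [5, 1]

Wx = [-2×-1 + -2×-2, 2×-1 + -2×-2]
   = [6, 2]
y = Wx + b = [6 + -1, 2 + -1] = [5, 1]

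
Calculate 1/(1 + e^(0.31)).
0.4231

sigmoid(-0.31) = 1/(1 + e^(0.31)) = 1/(1 + 1.363) = 0.4231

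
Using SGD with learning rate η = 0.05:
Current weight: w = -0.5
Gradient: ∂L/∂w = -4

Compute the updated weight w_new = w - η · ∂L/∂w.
w_new = -0.3

w_new = w - η·∂L/∂w = -0.5 - 0.05×(-4) = -0.5 - (-0.2) = -0.3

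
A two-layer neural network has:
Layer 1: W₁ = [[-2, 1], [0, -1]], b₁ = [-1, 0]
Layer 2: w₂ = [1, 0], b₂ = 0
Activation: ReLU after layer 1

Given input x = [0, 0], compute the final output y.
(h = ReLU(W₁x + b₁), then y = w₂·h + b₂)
y = 0

Layer 1 pre-activation: z₁ = [-1, 0]
After ReLU: h = [0, 0]
Layer 2 output: y = 1×0 + 0×0 + 0 = 0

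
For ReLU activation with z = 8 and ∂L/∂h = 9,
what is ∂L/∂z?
∂L/∂z = 9

h = ReLU(8) = 8
Since z > 0: ∂h/∂z = 1
∂L/∂z = ∂L/∂h · ∂h/∂z = 9 × 1 = 9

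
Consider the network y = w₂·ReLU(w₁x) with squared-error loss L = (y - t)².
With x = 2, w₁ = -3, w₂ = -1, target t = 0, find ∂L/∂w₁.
∂L/∂w₁ = 0

Forward pass:
z = w₁x = -3×2 = -6
h = ReLU(-6) = 0
y = w₂h = -1×0 = 0

Backward pass:
∂L/∂y = 2(y - t) = 2(0 - 0) = 0
∂y/∂h = w₂ = -1
∂h/∂z = 0 (ReLU derivative)
∂z/∂w₁ = x = 2

∂L/∂w₁ = 0 × -1 × 0 × 2 = 0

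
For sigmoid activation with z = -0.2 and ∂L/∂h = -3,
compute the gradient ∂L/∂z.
∂L/∂z = -0.7425

σ(-0.2) = 0.4502
σ'(-0.2) = σ(-0.2)(1 - σ(-0.2)) = 0.4502 × 0.5498 = 0.2475
∂L/∂z = ∂L/∂h · σ'(z) = -3 × 0.2475 = -0.7425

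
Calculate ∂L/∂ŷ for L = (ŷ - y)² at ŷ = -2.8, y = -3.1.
∂L/∂ŷ = 0.6

∂L/∂ŷ = 2(ŷ - y) = 2(-2.8 - -3.1) = 2(0.3) = 0.6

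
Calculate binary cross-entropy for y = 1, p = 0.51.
L = 0.6733

L = -1·log(0.51) - 0·log(0.49) = -log(0.51) = 0.6733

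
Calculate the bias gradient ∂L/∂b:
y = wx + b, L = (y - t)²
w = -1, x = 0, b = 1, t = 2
∂L/∂b = -2

y = wx + b = (-1)(0) + 1 = 1
∂L/∂y = 2(y - t) = 2(1 - 2) = -2
∂y/∂b = 1
∂L/∂b = ∂L/∂y · ∂y/∂b = -2 × 1 = -2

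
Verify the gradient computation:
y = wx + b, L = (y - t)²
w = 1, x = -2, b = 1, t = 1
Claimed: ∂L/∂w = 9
Incorrect

y = (1)(-2) + 1 = -1
∂L/∂y = 2(y - t) = 2(-1 - 1) = -4
∂y/∂w = x = -2
∂L/∂w = -4 × -2 = 8

Claimed value: 9
Incorrect: The correct gradient is 8.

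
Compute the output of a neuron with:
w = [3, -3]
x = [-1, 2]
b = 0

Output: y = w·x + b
y = -9

y = (3)(-1) + (-3)(2) + 0 = -9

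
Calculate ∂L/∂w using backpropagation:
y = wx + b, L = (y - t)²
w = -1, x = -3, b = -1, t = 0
∂L/∂w = -12

y = wx + b = (-1)(-3) + -1 = 2
∂L/∂y = 2(y - t) = 2(2 - 0) = 4
∂y/∂w = x = -3
∂L/∂w = ∂L/∂y · ∂y/∂w = 4 × -3 = -12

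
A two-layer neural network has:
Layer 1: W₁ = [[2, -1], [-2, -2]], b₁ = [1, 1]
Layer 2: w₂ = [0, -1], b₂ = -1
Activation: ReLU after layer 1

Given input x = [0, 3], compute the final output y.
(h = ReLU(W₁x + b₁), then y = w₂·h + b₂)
y = -1

Layer 1 pre-activation: z₁ = [-2, -5]
After ReLU: h = [0, 0]
Layer 2 output: y = 0×0 + -1×0 + -1 = -1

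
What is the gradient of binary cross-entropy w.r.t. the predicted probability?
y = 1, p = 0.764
∂L/∂p = -1.309

∂L/∂p = -y/p + (1-y)/(1-p) = -1/0.764 + 0 = -1.309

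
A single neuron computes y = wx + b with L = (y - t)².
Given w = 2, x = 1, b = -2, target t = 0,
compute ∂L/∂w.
∂L/∂w = 0

y = wx + b = (2)(1) + -2 = 0
∂L/∂y = 2(y - t) = 2(0 - 0) = 0
∂y/∂w = x = 1
∂L/∂w = ∂L/∂y · ∂y/∂w = 0 × 1 = 0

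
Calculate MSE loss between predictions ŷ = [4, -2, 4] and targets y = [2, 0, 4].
MSE = 2.667

MSE = (1/3)((4-2)² + (-2-0)² + (4-4)²) = (1/3)(4 + 4 + 0) = 2.667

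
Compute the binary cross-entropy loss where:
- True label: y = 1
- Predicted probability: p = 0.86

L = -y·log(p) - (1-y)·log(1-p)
L = 0.1508

L = -1·log(0.86) - 0·log(0.14) = -log(0.86) = 0.1508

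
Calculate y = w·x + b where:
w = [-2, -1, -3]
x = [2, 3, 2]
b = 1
y = -12

y = (-2)(2) + (-1)(3) + (-3)(2) + 1 = -12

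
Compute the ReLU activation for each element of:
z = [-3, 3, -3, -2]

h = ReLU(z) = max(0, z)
h = [0, 3, 0, 0]

ReLU applied element-wise: max(0,-3)=0, max(0,3)=3, max(0,-3)=0, max(0,-2)=0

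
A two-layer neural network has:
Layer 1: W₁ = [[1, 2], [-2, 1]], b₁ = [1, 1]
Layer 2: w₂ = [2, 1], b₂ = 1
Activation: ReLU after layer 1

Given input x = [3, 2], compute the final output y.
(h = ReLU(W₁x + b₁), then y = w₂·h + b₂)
y = 17

Layer 1 pre-activation: z₁ = [8, -3]
After ReLU: h = [8, 0]
Layer 2 output: y = 2×8 + 1×0 + 1 = 17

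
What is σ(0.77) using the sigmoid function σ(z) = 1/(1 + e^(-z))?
0.6835

sigmoid(0.77) = 1/(1 + e^(-0.77)) = 1/(1 + 0.463) = 0.6835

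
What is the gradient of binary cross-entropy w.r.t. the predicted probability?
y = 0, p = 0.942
∂L/∂p = 17.24

∂L/∂p = -y/p + (1-y)/(1-p) = 0 + 1/0.058 = 17.24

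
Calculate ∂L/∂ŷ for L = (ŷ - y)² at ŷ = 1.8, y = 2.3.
∂L/∂ŷ = -1.0

∂L/∂ŷ = 2(ŷ - y) = 2(1.8 - 2.3) = 2(-0.5) = -1.0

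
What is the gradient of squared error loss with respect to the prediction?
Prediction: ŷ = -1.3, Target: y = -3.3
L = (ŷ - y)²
∂L/∂ŷ = 4.0

∂L/∂ŷ = 2(ŷ - y) = 2(-1.3 - -3.3) = 2(2.0) = 4.0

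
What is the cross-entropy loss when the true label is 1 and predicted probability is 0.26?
L = 1.347

L = -1·log(0.26) - 0·log(0.74) = -log(0.26) = 1.347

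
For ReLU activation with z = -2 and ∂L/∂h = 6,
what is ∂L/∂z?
∂L/∂z = 0

h = ReLU(-2) = 0
Since z < 0: ∂h/∂z = 0
∂L/∂z = ∂L/∂h · ∂h/∂z = 6 × 0 = 0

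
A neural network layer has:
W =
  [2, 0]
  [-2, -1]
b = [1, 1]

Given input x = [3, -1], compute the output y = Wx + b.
y = [7, -4]

Wx = [2×3 + 0×-1, -2×3 + -1×-1]
   = [6, -5]
y = Wx + b = [6 + 1, -5 + 1] = [7, -4]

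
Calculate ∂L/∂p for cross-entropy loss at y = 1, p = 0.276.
∂L/∂p = -3.623

∂L/∂p = -y/p + (1-y)/(1-p) = -1/0.276 + 0 = -3.623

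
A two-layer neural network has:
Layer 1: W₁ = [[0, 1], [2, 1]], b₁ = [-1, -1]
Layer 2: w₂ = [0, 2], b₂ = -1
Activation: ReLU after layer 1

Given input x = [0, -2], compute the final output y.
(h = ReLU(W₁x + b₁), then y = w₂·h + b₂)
y = -1

Layer 1 pre-activation: z₁ = [-3, -3]
After ReLU: h = [0, 0]
Layer 2 output: y = 0×0 + 2×0 + -1 = -1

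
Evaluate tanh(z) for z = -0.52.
-0.4777

tanh(-0.52) = (e^(-0.52) - e^(0.52))/(e^(-0.52) + e^(0.52)) = -0.4777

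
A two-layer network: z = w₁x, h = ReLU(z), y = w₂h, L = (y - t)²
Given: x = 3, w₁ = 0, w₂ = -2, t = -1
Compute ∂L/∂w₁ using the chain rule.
∂L/∂w₁ = 0

Forward pass:
z = w₁x = 0×3 = 0
h = ReLU(0) = 0
y = w₂h = -2×0 = 0

Backward pass:
∂L/∂y = 2(y - t) = 2(0 - -1) = 2
∂y/∂h = w₂ = -2
∂h/∂z = 0 (ReLU derivative)
∂z/∂w₁ = x = 3

∂L/∂w₁ = 2 × -2 × 0 × 3 = 0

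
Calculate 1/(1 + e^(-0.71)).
0.6704

sigmoid(0.71) = 1/(1 + e^(-0.71)) = 1/(1 + 0.4916) = 0.6704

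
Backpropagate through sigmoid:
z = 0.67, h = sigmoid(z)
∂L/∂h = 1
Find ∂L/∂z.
∂L/∂z = 0.2239

σ(0.67) = 0.6615
σ'(0.67) = σ(0.67)(1 - σ(0.67)) = 0.6615 × 0.3385 = 0.2239
∂L/∂z = ∂L/∂h · σ'(z) = 1 × 0.2239 = 0.2239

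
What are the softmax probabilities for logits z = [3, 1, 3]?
p = [0.4683, 0.0634, 0.4683]

exp(z) = [20.09, 2.718, 20.09]
Sum = 42.89
p = [0.4683, 0.0634, 0.4683]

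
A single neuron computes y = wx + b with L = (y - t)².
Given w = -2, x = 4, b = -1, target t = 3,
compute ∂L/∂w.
∂L/∂w = -96

y = wx + b = (-2)(4) + -1 = -9
∂L/∂y = 2(y - t) = 2(-9 - 3) = -24
∂y/∂w = x = 4
∂L/∂w = ∂L/∂y · ∂y/∂w = -24 × 4 = -96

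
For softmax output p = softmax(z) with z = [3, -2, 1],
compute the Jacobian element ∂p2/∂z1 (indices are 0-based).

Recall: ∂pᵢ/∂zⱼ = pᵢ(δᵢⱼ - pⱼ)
∂p2/∂z1 = -0.0006991

p = softmax(z) = [0.8756, 0.0059, 0.1185]
p2 = 0.1185, p1 = 0.0059

∂p2/∂z1 = -p2 × p1 = -0.1185 × 0.0059 = -0.0006991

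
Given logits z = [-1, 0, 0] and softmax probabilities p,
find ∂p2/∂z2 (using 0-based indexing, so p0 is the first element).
∂p2/∂z2 = 0.244

p = softmax(z) = [0.1554, 0.4223, 0.4223]
p2 = 0.4223

∂p2/∂z2 = p2(1 - p2) = 0.4223 × (1 - 0.4223) = 0.244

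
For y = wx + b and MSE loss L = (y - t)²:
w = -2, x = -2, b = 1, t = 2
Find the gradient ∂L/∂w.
∂L/∂w = -12

y = wx + b = (-2)(-2) + 1 = 5
∂L/∂y = 2(y - t) = 2(5 - 2) = 6
∂y/∂w = x = -2
∂L/∂w = ∂L/∂y · ∂y/∂w = 6 × -2 = -12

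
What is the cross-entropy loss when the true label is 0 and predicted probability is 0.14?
L = 0.1508

L = -0·log(0.14) - 1·log(0.86) = -log(0.86) = 0.1508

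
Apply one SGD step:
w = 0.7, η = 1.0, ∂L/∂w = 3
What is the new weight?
w_new = -2.3

w_new = w - η·∂L/∂w = 0.7 - 1.0×(3) = 0.7 - (3) = -2.3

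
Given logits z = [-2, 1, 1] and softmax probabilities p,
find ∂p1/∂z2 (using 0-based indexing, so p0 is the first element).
∂p1/∂z2 = -0.238

p = softmax(z) = [0.02429, 0.4879, 0.4879]
p1 = 0.4879, p2 = 0.4879

∂p1/∂z2 = -p1 × p2 = -0.4879 × 0.4879 = -0.238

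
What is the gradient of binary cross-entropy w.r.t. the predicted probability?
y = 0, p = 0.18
∂L/∂p = 1.22

∂L/∂p = -y/p + (1-y)/(1-p) = 0 + 1/0.82 = 1.22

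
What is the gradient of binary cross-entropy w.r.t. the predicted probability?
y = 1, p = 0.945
∂L/∂p = -1.058

∂L/∂p = -y/p + (1-y)/(1-p) = -1/0.945 + 0 = -1.058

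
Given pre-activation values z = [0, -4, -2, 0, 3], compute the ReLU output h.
h = [0, 0, 0, 0, 3]

ReLU applied element-wise: max(0,0)=0, max(0,-4)=0, max(0,-2)=0, max(0,0)=0, max(0,3)=3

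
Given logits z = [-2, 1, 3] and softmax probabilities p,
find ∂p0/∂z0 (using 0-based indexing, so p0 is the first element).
∂p0/∂z0 = 0.005865

p = softmax(z) = [0.0059, 0.1185, 0.8756]
p0 = 0.0059

∂p0/∂z0 = p0(1 - p0) = 0.0059 × (1 - 0.0059) = 0.005865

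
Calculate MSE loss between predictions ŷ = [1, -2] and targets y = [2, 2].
MSE = 8.5

MSE = (1/2)((1-2)² + (-2-2)²) = (1/2)(1 + 16) = 8.5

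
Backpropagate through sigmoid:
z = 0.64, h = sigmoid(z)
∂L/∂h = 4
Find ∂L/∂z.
∂L/∂z = 0.9042

σ(0.64) = 0.6548
σ'(0.64) = σ(0.64)(1 - σ(0.64)) = 0.6548 × 0.3452 = 0.2261
∂L/∂z = ∂L/∂h · σ'(z) = 4 × 0.2261 = 0.9042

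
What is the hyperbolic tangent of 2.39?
0.9833

tanh(2.39) = (e^(2.39) - e^(-2.39))/(e^(2.39) + e^(-2.39)) = 0.9833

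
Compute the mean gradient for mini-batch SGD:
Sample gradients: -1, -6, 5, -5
Average gradient = -1.75

Average = (1/4)(-1 + -6 + 5 + -5) = -7/4 = -1.75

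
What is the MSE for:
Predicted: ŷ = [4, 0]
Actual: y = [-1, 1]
MSE = 13

MSE = (1/2)((4--1)² + (0-1)²) = (1/2)(25 + 1) = 13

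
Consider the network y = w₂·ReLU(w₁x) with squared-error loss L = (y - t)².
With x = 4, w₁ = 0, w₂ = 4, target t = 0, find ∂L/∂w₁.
∂L/∂w₁ = 0

Forward pass:
z = w₁x = 0×4 = 0
h = ReLU(0) = 0
y = w₂h = 4×0 = 0

Backward pass:
∂L/∂y = 2(y - t) = 2(0 - 0) = 0
∂y/∂h = w₂ = 4
∂h/∂z = 0 (ReLU derivative)
∂z/∂w₁ = x = 4

∂L/∂w₁ = 0 × 4 × 0 × 4 = 0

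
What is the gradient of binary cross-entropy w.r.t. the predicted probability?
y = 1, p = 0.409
∂L/∂p = -2.445

∂L/∂p = -y/p + (1-y)/(1-p) = -1/0.409 + 0 = -2.445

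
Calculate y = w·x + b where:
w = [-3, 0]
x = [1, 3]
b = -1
y = -4

y = (-3)(1) + (0)(3) + -1 = -4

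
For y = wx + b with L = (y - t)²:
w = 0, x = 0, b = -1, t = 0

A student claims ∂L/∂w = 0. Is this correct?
Correct

y = (0)(0) + -1 = -1
∂L/∂y = 2(y - t) = 2(-1 - 0) = -2
∂y/∂w = x = 0
∂L/∂w = -2 × 0 = 0

Claimed value: 0
Correct: The correct gradient is 0.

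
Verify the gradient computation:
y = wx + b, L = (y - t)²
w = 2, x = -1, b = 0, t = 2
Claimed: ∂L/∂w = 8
Correct

y = (2)(-1) + 0 = -2
∂L/∂y = 2(y - t) = 2(-2 - 2) = -8
∂y/∂w = x = -1
∂L/∂w = -8 × -1 = 8

Claimed value: 8
Correct: The correct gradient is 8.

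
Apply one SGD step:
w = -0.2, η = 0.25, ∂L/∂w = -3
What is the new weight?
w_new = 0.55

w_new = w - η·∂L/∂w = -0.2 - 0.25×(-3) = -0.2 - (-0.75) = 0.55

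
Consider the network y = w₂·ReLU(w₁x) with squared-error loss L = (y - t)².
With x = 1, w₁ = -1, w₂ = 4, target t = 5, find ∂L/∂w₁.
∂L/∂w₁ = 0

Forward pass:
z = w₁x = -1×1 = -1
h = ReLU(-1) = 0
y = w₂h = 4×0 = 0

Backward pass:
∂L/∂y = 2(y - t) = 2(0 - 5) = -10
∂y/∂h = w₂ = 4
∂h/∂z = 0 (ReLU derivative)
∂z/∂w₁ = x = 1

∂L/∂w₁ = -10 × 4 × 0 × 1 = 0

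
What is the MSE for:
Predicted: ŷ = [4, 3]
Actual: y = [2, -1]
MSE = 10

MSE = (1/2)((4-2)² + (3--1)²) = (1/2)(4 + 16) = 10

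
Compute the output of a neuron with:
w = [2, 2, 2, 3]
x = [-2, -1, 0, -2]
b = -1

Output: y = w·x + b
y = -13

y = (2)(-2) + (2)(-1) + (2)(0) + (3)(-2) + -1 = -13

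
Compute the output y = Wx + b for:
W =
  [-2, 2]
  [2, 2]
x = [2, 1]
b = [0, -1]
y = [-2, 5]

Wx = [-2×2 + 2×1, 2×2 + 2×1]
   = [-2, 6]
y = Wx + b = [-2 + 0, 6 + -1] = [-2, 5]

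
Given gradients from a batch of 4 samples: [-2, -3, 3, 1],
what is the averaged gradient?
Average gradient = -0.25

Average = (1/4)(-2 + -3 + 3 + 1) = -1/4 = -0.25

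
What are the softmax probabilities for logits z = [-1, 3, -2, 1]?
p = [0.0158, 0.8618, 0.0058, 0.1166]

exp(z) = [0.3679, 20.09, 0.1353, 2.718]
Sum = 23.31
p = [0.0158, 0.8618, 0.0058, 0.1166]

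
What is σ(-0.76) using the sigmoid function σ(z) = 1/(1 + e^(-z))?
0.3186

sigmoid(-0.76) = 1/(1 + e^(0.76)) = 1/(1 + 2.138) = 0.3186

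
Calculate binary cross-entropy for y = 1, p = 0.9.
L = 0.1054

L = -1·log(0.9) - 0·log(0.1) = -log(0.9) = 0.1054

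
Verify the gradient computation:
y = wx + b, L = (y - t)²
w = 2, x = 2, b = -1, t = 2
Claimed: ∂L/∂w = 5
Incorrect

y = (2)(2) + -1 = 3
∂L/∂y = 2(y - t) = 2(3 - 2) = 2
∂y/∂w = x = 2
∂L/∂w = 2 × 2 = 4

Claimed value: 5
Incorrect: The correct gradient is 4.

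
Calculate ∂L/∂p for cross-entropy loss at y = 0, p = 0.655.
∂L/∂p = 2.899

∂L/∂p = -y/p + (1-y)/(1-p) = 0 + 1/0.345 = 2.899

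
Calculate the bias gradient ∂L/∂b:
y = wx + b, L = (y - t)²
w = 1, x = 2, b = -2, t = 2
∂L/∂b = -4

y = wx + b = (1)(2) + -2 = 0
∂L/∂y = 2(y - t) = 2(0 - 2) = -4
∂y/∂b = 1
∂L/∂b = ∂L/∂y · ∂y/∂b = -4 × 1 = -4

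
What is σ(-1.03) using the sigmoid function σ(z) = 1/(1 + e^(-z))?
0.2631

sigmoid(-1.03) = 1/(1 + e^(1.03)) = 1/(1 + 2.801) = 0.2631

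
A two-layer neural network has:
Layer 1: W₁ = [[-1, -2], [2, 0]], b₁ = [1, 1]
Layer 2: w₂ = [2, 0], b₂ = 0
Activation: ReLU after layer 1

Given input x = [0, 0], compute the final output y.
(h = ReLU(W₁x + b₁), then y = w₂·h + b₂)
y = 2

Layer 1 pre-activation: z₁ = [1, 1]
After ReLU: h = [1, 1]
Layer 2 output: y = 2×1 + 0×1 + 0 = 2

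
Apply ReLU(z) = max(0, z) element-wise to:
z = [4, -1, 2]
h = [4, 0, 2]

ReLU applied element-wise: max(0,4)=4, max(0,-1)=0, max(0,2)=2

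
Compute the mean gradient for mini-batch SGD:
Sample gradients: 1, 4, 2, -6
Average gradient = 0.25

Average = (1/4)(1 + 4 + 2 + -6) = 1/4 = 0.25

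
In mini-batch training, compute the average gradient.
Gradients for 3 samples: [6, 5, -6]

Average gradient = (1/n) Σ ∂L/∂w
Average gradient = 1.667

Average = (1/3)(6 + 5 + -6) = 5/3 = 1.667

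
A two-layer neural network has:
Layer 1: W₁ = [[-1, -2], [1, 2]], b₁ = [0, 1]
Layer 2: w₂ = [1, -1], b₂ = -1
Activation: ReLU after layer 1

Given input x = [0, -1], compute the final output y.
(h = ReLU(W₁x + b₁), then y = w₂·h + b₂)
y = 1

Layer 1 pre-activation: z₁ = [2, -1]
After ReLU: h = [2, 0]
Layer 2 output: y = 1×2 + -1×0 + -1 = 1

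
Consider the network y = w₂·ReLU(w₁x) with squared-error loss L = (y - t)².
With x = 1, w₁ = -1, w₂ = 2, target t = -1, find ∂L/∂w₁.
∂L/∂w₁ = 0

Forward pass:
z = w₁x = -1×1 = -1
h = ReLU(-1) = 0
y = w₂h = 2×0 = 0

Backward pass:
∂L/∂y = 2(y - t) = 2(0 - -1) = 2
∂y/∂h = w₂ = 2
∂h/∂z = 0 (ReLU derivative)
∂z/∂w₁ = x = 1

∂L/∂w₁ = 2 × 2 × 0 × 1 = 0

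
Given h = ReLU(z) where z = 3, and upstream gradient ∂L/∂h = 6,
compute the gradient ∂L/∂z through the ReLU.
∂L/∂z = 6

h = ReLU(3) = 3
Since z > 0: ∂h/∂z = 1
∂L/∂z = ∂L/∂h · ∂h/∂z = 6 × 1 = 6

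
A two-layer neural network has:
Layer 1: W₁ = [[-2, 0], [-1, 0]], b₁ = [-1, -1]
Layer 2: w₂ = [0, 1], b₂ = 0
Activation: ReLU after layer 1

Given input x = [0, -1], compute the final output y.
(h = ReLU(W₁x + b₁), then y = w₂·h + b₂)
y = 0

Layer 1 pre-activation: z₁ = [-1, -1]
After ReLU: h = [0, 0]
Layer 2 output: y = 0×0 + 1×0 + 0 = 0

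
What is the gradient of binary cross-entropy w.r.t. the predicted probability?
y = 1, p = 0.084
∂L/∂p = -11.9

∂L/∂p = -y/p + (1-y)/(1-p) = -1/0.084 + 0 = -11.9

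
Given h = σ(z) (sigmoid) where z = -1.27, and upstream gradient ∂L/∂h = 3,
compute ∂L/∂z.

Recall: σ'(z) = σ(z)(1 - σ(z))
∂L/∂z = 0.5136

σ(-1.27) = 0.2193
σ'(-1.27) = σ(-1.27)(1 - σ(-1.27)) = 0.2193 × 0.7807 = 0.1712
∂L/∂z = ∂L/∂h · σ'(z) = 3 × 0.1712 = 0.5136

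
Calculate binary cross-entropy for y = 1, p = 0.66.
L = 0.4155

L = -1·log(0.66) - 0·log(0.34) = -log(0.66) = 0.4155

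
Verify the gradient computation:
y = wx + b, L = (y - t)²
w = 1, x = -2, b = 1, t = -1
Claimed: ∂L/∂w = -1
Incorrect

y = (1)(-2) + 1 = -1
∂L/∂y = 2(y - t) = 2(-1 - -1) = 0
∂y/∂w = x = -2
∂L/∂w = 0 × -2 = 0

Claimed value: -1
Incorrect: The correct gradient is 0.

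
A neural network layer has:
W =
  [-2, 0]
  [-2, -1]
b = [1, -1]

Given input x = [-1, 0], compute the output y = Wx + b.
y = [3, 1]

Wx = [-2×-1 + 0×0, -2×-1 + -1×0]
   = [2, 2]
y = Wx + b = [2 + 1, 2 + -1] = [3, 1]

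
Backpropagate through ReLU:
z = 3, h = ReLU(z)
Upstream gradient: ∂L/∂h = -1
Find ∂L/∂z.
∂L/∂z = -1

h = ReLU(3) = 3
Since z > 0: ∂h/∂z = 1
∂L/∂z = ∂L/∂h · ∂h/∂z = -1 × 1 = -1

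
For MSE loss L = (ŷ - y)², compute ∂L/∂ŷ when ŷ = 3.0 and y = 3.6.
∂L/∂ŷ = -1.2

∂L/∂ŷ = 2(ŷ - y) = 2(3.0 - 3.6) = 2(-0.6) = -1.2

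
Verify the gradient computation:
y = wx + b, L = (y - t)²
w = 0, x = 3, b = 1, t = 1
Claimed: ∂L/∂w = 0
Correct

y = (0)(3) + 1 = 1
∂L/∂y = 2(y - t) = 2(1 - 1) = 0
∂y/∂w = x = 3
∂L/∂w = 0 × 3 = 0

Claimed value: 0
Correct: The correct gradient is 0.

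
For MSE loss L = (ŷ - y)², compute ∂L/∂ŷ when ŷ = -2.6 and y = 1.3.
∂L/∂ŷ = -7.8

∂L/∂ŷ = 2(ŷ - y) = 2(-2.6 - 1.3) = 2(-3.9) = -7.8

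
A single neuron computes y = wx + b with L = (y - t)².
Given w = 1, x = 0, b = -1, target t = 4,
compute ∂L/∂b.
∂L/∂b = -10

y = wx + b = (1)(0) + -1 = -1
∂L/∂y = 2(y - t) = 2(-1 - 4) = -10
∂y/∂b = 1
∂L/∂b = ∂L/∂y · ∂y/∂b = -10 × 1 = -10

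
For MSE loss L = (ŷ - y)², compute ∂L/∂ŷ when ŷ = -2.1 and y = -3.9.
∂L/∂ŷ = 3.6

∂L/∂ŷ = 2(ŷ - y) = 2(-2.1 - -3.9) = 2(1.8) = 3.6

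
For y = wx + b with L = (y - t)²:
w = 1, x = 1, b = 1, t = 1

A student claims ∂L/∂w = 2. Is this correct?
Correct

y = (1)(1) + 1 = 2
∂L/∂y = 2(y - t) = 2(2 - 1) = 2
∂y/∂w = x = 1
∂L/∂w = 2 × 1 = 2

Claimed value: 2
Correct: The correct gradient is 2.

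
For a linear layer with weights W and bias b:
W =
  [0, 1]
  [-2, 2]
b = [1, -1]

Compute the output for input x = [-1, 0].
y = [1, 1]

Wx = [0×-1 + 1×0, -2×-1 + 2×0]
   = [0, 2]
y = Wx + b = [0 + 1, 2 + -1] = [1, 1]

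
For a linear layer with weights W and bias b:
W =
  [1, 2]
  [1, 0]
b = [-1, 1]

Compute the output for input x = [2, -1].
y = [-1, 3]

Wx = [1×2 + 2×-1, 1×2 + 0×-1]
   = [0, 2]
y = Wx + b = [0 + -1, 2 + 1] = [-1, 3]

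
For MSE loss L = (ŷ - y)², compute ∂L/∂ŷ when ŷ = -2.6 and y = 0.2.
∂L/∂ŷ = -5.6

∂L/∂ŷ = 2(ŷ - y) = 2(-2.6 - 0.2) = 2(-2.8) = -5.6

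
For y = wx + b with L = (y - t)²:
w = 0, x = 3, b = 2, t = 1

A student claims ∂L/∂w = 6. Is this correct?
Correct

y = (0)(3) + 2 = 2
∂L/∂y = 2(y - t) = 2(2 - 1) = 2
∂y/∂w = x = 3
∂L/∂w = 2 × 3 = 6

Claimed value: 6
Correct: The correct gradient is 6.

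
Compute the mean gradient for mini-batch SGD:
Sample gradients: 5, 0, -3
Average gradient = 0.6667

Average = (1/3)(5 + 0 + -3) = 2/3 = 0.6667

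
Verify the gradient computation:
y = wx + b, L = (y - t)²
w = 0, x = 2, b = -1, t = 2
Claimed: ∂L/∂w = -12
Correct

y = (0)(2) + -1 = -1
∂L/∂y = 2(y - t) = 2(-1 - 2) = -6
∂y/∂w = x = 2
∂L/∂w = -6 × 2 = -12

Claimed value: -12
Correct: The correct gradient is -12.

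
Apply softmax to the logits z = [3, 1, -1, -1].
p = [0.8533, 0.1155, 0.0156, 0.0156]

exp(z) = [20.09, 2.718, 0.3679, 0.3679]
Sum = 23.54
p = [0.8533, 0.1155, 0.0156, 0.0156]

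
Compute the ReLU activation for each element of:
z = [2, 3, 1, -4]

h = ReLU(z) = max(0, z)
h = [2, 3, 1, 0]

ReLU applied element-wise: max(0,2)=2, max(0,3)=3, max(0,1)=1, max(0,-4)=0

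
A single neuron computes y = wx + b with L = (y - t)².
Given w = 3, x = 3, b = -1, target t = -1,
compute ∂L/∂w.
∂L/∂w = 54

y = wx + b = (3)(3) + -1 = 8
∂L/∂y = 2(y - t) = 2(8 - -1) = 18
∂y/∂w = x = 3
∂L/∂w = ∂L/∂y · ∂y/∂w = 18 × 3 = 54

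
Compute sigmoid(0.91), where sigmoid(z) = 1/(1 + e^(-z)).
0.713

sigmoid(0.91) = 1/(1 + e^(-0.91)) = 1/(1 + 0.4025) = 0.713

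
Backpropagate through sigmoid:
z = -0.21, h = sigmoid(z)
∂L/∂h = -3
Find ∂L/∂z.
∂L/∂z = -0.7418

σ(-0.21) = 0.4477
σ'(-0.21) = σ(-0.21)(1 - σ(-0.21)) = 0.4477 × 0.5523 = 0.2473
∂L/∂z = ∂L/∂h · σ'(z) = -3 × 0.2473 = -0.7418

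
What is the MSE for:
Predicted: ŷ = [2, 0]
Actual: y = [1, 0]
MSE = 0.5

MSE = (1/2)((2-1)² + (0-0)²) = (1/2)(1 + 0) = 0.5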